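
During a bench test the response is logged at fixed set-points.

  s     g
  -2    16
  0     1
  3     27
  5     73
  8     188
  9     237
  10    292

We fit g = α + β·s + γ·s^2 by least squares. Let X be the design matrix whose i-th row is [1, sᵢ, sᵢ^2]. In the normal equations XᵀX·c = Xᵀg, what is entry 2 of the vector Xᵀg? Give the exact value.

6971

Entry 2 ↔ basis s, so (Xᵀg)_{2} = Σᵢ (s)·gᵢ = (-2)·(16) + (0)·(1) + (3)·(27) + (5)·(73) + (8)·(188) + (9)·(237) + (10)·(292) = 6971.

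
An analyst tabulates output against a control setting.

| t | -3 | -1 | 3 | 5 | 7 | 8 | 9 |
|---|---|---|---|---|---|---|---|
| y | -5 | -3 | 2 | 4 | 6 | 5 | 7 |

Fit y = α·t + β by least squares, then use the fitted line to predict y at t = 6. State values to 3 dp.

Forming MᵀM = [[238, 28]; [28, 7]] and Mᵀy = [189, 16]ᵀ gives MᵀM·[α, β]ᵀ = Mᵀy.
det = 238·7 − 28² = 882.
α = (189·7 − 28·16)/882 = 125/126; β = (238·16 − 28·189)/882 = -106/63.
At t = 6: ŷ = (125/126)·(6) + (-106/63)·(1) = 269/63.

ŷ = 4.270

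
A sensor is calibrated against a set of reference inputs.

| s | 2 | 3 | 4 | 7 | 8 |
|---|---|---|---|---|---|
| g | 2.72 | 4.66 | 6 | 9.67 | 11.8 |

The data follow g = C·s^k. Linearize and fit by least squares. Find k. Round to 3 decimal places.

k = 1.007

Linearized form: ln g = k·ln s + ln C. From the 5 transformed points,
XᵀX = [[11.7199, 7.2034]; [7.2034, 5]], rhs = [14.4159, 9.0685]ᵀ  (here Σln s = 7.2034, Σ(ln s)² = 11.7199, Σln g = 9.0685, Σln s·ln g = 14.4159).
Slope k = (n·Σln s·ln g − Σln s·Σln g)/(n·Σ(ln s)² − (Σln s)²) = (5·14.4159 − 7.2034·9.0685)/6.7102 = 1.00667; ln C = (Σln g − k·Σln s)/n = 0.36342.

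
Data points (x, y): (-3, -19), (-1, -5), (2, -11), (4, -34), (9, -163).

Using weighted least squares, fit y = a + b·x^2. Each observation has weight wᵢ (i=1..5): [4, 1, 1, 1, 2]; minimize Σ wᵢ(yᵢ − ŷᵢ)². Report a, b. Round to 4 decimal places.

The normal equations are: 9·a + 219·b = -452;  219·a + 13719·b = -27683.
Determinant 9·13719 − 219² = 75510.
a = ((-452)·13719 − 219·(-27683))/75510 = -15379/8390; b = (9·(-27683) − 219·(-452))/75510 = -50053/25170.

a = -1.8330, b = -1.9886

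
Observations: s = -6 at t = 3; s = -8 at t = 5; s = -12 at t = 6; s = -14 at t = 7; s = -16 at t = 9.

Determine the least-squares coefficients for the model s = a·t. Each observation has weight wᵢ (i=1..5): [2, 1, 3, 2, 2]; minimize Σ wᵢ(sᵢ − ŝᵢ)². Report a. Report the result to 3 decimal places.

a = -1.888

Entries of MᵀWM: Σwᵢ·t·t = 411.
Moment sums: Σwᵢ·t·s = -776.
Normal equations: [[411]]·[a]ᵀ = [-776]ᵀ.
Hence a = -776 / 411 ≈ -1.88808.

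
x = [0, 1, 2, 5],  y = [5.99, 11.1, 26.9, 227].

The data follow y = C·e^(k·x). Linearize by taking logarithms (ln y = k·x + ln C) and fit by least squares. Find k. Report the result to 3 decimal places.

k = 0.735

Let Y = ln y. Fitting Y = k·x + ln C by least squares:
Σx = 8.0000, Σ(x)² = 30.0000, Σln y = 12.9141, Σx·ln y = 36.1159.
Normal system: [[30.0000, 8.0000]; [8.0000, 4]]·[k, ln C]ᵀ = [36.1159, 12.9141]ᵀ.
Solving (det = 56.0000): k = 0.73484, ln C = 1.75885.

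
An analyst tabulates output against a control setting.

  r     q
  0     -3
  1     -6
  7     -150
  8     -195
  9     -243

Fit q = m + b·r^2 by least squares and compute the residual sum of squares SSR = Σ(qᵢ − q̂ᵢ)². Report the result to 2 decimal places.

Normal-equation sums: Σ1 = 5, Σr^2 = 195, Σr^2·r^2 = 13059.
Moment sums: Σq = -597, Σr^2·q = -39519.
So AᵀA·[m, b]ᵀ = Aᵀq: [[5, 195]; [195, 13059]]·[m, b]ᵀ = [-597, -39519]ᵀ.
Determinant 5·13059 − 195² = 27270.
m = ((-597)·13059 − 195·(-39519))/27270 = -1667/505; b = (5·(-39519) − 195·(-597))/27270 = -902/303.
Residuals: 152/505, 421/1515, -1259/1515, -1784/1515, 722/505; SSR = 2166/505.

SSR = 4.29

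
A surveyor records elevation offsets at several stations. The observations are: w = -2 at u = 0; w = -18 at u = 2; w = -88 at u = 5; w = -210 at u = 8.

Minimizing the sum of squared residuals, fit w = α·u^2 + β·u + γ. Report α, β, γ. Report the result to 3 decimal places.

Entries of XᵀX: Σu^2·u^2 = 4737, Σu^2·u = 645, Σu^2 = 93, Σu·u = 93, Σu = 15, Σ1 = 4.
And Σu^2·w = -15712, Σu·w = -2156, Σw = -318.
XᵀX·[α, β, γ]ᵀ = Xᵀw becomes [[4737, 645, 93]; [645, 93, 15]; [93, 15, 4]]·[α, β, γ]ᵀ = [-15712, -2156, -318]ᵀ.
Row-reducing yields α = -1126/381, β = -304/127, γ = -230/127.

α = -2.955, β = -2.394, γ = -1.811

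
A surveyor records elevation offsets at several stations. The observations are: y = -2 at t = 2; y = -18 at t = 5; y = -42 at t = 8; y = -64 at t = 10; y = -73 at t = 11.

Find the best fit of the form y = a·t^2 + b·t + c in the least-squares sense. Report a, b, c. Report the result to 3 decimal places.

Setting ∂/∂a … = 0 gives: 29378·a + 2976·b + 314·c = -18379;  2976·a + 314·b + 36·c = -1873;  314·a + 36·b + 5·c = -199.
(Σt^2·t^2 = 29378, Σt^2·t = 2976, Σt^2 = 314, Σt·t = 314, Σt = 36, Σ1 = 5, Σt^2·y = -18379, Σt·y = -1873, Σy = -199.)
Inverting the 3×3 Gram matrix, [a, b, c]ᵀ = [-2081/4942, -12539/4942, 1734/353]ᵀ.

a = -0.421, b = -2.537, c = 4.912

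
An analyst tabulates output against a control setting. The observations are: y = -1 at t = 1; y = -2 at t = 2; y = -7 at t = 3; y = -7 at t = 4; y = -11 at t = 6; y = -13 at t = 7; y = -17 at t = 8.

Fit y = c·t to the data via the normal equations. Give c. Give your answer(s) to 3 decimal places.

Sums needed: Σt·t = 179.
Right-hand side: Σt·y = -347.
XᵀX·[c]ᵀ = Xᵀy becomes [[179]]·[c]ᵀ = [-347]ᵀ.
Hence c = -347 / 179 ≈ -1.93855.

c = -1.939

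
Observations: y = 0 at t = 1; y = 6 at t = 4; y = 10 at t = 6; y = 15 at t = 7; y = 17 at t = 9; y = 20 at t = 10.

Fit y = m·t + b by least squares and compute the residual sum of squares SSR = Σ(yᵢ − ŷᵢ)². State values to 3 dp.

From the data, Σt·t = 283, Σt = 37, Σ1 = 6.
For Aᵀy: Σt·y = 542, Σy = 68.
So AᵀA·[m, b]ᵀ = Aᵀy: [[283, 37]; [37, 6]]·[m, b]ᵀ = [542, 68]ᵀ.
det = 283·6 − 37² = 329.
m = (542·6 − 37·68)/329 = 736/329; b = (283·68 − 37·542)/329 = -810/329.
Residuals: 74/329, -160/329, -316/329, 593/329, -221/329, 30/329; SSR = 1618/329.

SSR = 4.918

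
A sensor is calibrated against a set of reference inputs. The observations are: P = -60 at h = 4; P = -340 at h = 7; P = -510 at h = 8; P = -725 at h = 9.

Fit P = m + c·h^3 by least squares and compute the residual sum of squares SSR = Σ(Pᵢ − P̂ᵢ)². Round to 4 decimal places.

The normal system MᵀM·[m, c]ᵀ = MᵀP is [[4, 1648]; [1648, 915330]]·[m, c]ᵀ = [-1635, -910105]ᵀ.
det = 4·915330 − 1648² = 945416.
m = ((-1635)·915330 − 1648·(-910105))/945416 = 1644245/472708; c = (4·(-910105) − 1648·(-1635))/945416 = -236485/236354.
Residuals: 263355/472708, -136255/472708, -564685/472708, 437585/472708; SSR = 1265625/472708.

SSR = 2.6774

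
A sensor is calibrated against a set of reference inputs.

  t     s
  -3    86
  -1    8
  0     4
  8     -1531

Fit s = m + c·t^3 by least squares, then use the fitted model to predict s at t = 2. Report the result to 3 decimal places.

Sums needed: Σ1 = 4, Σt^3 = 484, Σt^3·t^3 = 262874.
For Aᵀs: Σs = -1433, Σt^3·s = -786202.
Eliminating c: 262874·(row 1) − 484·(row 2) gives 817240·m = 262874·(-1433) − 484·(-786202) = 3823326, so m = 1911663/408620.
Then c = ((-786202) − 484·(1911663/408620))/262874 = -612809/204310.
At t = 2: ŝ = (1911663/408620)·(1) + (-612809/204310)·(8) = -7893281/408620.

ŝ = -19.317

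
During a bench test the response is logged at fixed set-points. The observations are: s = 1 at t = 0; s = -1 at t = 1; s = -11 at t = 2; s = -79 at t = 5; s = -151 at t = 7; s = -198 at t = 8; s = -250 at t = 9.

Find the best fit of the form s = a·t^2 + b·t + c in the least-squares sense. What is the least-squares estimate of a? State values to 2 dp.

a = -3.02

Compute the Gram sums: Σt^2·t^2 = 13700, Σt^2·t = 1718, Σt^2 = 224, Σt·t = 224, Σt = 32, Σ1 = 7.
Right-hand side: Σt^2·s = -42341, Σt·s = -5309, Σs = -689.
So XᵀX·[a, b, c]ᵀ = Xᵀs: [[13700, 1718, 224]; [1718, 224, 32]; [224, 32, 7]]·[a, b, c]ᵀ = [-42341, -5309, -689]ᵀ.
Solving the 3×3 system (Gaussian elimination) gives a = -91597/30326, b = -24631/30326, c = 29379/15163.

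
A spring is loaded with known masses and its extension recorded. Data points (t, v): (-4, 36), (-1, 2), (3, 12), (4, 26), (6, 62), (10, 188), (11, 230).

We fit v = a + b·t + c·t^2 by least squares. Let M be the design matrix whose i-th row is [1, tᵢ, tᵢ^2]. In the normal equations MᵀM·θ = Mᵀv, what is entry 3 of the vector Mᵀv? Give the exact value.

49964

Entry 3 ↔ basis t^2, so (Mᵀv)_{3} = Σᵢ (t^2)·vᵢ = (16)·(36) + (1)·(2) + (9)·(12) + (16)·(26) + (36)·(62) + (100)·(188) + (121)·(230) = 49964.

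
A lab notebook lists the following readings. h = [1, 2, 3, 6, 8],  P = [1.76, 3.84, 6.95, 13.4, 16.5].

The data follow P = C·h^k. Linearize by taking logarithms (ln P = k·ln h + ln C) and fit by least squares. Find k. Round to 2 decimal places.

k = 1.09

Linearized form: ln P = k·ln h + ln C. From the 5 transformed points,
Sums: Σln h = 5.6630, Σ(ln h)² = 9.2219, Σln P = 9.2481, Σln h·ln P = 13.5420.
Normal system: [[9.2219, 5.6630]; [5.6630, 5]]·[k, ln C]ᵀ = [13.5420, 9.2481]ᵀ.
Solving (det = 14.0403): k = 1.09245, ln C = 0.61233.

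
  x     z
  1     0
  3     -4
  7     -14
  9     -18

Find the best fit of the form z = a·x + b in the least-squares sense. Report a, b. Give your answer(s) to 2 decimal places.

Compute the Gram sums: Σx·x = 140, Σx = 20, Σ1 = 4.
Right-hand side: Σx·z = -272, Σz = -36.
So AᵀA·[a, b]ᵀ = Aᵀz: [[140, 20]; [20, 4]]·[a, b]ᵀ = [-272, -36]ᵀ.
Δ = 140·4 − 20² = 160.
a = ((-272)·4 − 20·(-36))/160 = -23/10; b = (140·(-36) − 20·(-272))/160 = 5/2.

a = -2.30, b = 2.50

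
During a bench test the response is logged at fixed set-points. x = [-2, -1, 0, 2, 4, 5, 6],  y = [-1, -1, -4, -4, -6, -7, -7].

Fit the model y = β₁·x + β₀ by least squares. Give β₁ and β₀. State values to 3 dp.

β₁ = -0.793, β₀ = -2.700

Forming MᵀM = [[86, 14]; [14, 7]] and Mᵀy = [-106, -30]ᵀ gives MᵀM·[β₁, β₀]ᵀ = Mᵀy.
det = 86·7 − 14² = 406.
β₁ = ((-106)·7 − 14·(-30))/406 = -23/29; β₀ = (86·(-30) − 14·(-106))/406 = -548/203.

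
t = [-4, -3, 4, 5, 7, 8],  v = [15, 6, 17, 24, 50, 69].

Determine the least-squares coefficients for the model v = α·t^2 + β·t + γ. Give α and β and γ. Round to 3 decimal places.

Sums needed: Σt^2·t^2 = 7715, Σt^2·t = 953, Σt^2 = 179, Σt·t = 179, Σt = 17, Σ1 = 6.
And Σt^2·v = 8032, Σt·v = 1012, Σv = 181.
Solving the 3×3 system (Gaussian elimination) gives α = 12183/11194, β = 1193/11194, γ = -14577/5597.

α = 1.088, β = 0.107, γ = -2.604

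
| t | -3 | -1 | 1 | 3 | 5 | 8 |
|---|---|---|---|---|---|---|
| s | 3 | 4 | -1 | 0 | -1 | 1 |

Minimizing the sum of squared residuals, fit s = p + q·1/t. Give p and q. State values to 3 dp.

p = 1.153, q = -2.832

From the data, Σ1 = 6, Σ1/t = 13/40, Σ1/t·1/t = 32801/14400.
For Mᵀs: Σs = 6, Σ1/t·s = -243/40.
MᵀM·[p, q]ᵀ = Mᵀs becomes [[6, 13/40]; [13/40, 32801/14400]]·[p, q]ᵀ = [6, -243/40]ᵀ.
Determinant 6·(32801/14400) − (13/40)² = 13019/960.
p = (6·(32801/14400) − (13/40)·(-243/40))/(13019/960) = 75079/65095; q = (6·(-243/40) − (13/40)·6)/(13019/960) = -36864/13019.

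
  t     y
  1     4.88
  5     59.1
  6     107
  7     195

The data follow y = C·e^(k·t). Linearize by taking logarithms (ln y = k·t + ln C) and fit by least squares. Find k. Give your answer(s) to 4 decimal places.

With ln yᵢ as the transformed response and tᵢ as the regressor:
Σt = 19.0000, Σ(t)² = 111.0000, Σln y = 15.6102, Σt·ln y = 86.9293.
Equations: 111.0000·k + 19.0000·ln C = 86.9293;  19.0000·k + 4·ln C = 15.6102.
Solving (det = 83.0000): k = 0.61594, ln C = 0.97683.

k = 0.6159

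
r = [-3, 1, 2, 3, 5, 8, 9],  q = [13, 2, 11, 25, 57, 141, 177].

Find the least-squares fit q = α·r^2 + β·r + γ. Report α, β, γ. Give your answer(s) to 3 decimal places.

Entries of XᵀX: Σr^2·r^2 = 11461, Σr^2·r = 1375, Σr^2 = 193, Σr·r = 193, Σr = 25, Σ1 = 7.
For Xᵀq: Σr^2·q = 25174, Σr·q = 3066, Σq = 426.
So XᵀX·[α, β, γ]ᵀ = Xᵀq: [[11461, 1375, 193]; [1375, 193, 25]; [193, 25, 7]]·[α, β, γ]ᵀ = [25174, 3066, 426]ᵀ.
Inverting the 3×3 Gram matrix, [α, β, γ]ᵀ = [27800/13881, 22922/13881, -3592/13881]ᵀ.

α = 2.003, β = 1.651, γ = -0.259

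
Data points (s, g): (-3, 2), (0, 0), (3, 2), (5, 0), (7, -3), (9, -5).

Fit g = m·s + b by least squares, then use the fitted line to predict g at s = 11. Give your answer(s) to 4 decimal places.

ĝ = -4.5863

Sums needed: Σs·s = 173, Σs = 21, Σ1 = 6.
For Xᵀg: Σs·g = -66, Σg = -4.
XᵀX·[m, b]ᵀ = Xᵀg becomes [[173, 21]; [21, 6]]·[m, b]ᵀ = [-66, -4]ᵀ.
det = 173·6 − 21² = 597.
m = ((-66)·6 − 21·(-4))/597 = -104/199; b = (173·(-4) − 21·(-66))/597 = 694/597.
At s = 11: ĝ = (-104/199)·(11) + (694/597)·(1) = -2738/597.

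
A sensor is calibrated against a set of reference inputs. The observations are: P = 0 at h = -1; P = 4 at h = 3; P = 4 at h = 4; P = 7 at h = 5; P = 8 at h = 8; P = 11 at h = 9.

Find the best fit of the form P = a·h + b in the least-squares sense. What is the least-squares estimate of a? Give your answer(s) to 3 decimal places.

Normal-equation sums: Σh·h = 196, Σh = 28, Σ1 = 6.
Moment sums: Σh·P = 226, ΣP = 34.
So MᵀM·[a, b]ᵀ = MᵀP: [[196, 28]; [28, 6]]·[a, b]ᵀ = [226, 34]ᵀ.
Eliminating b: 6·(row 1) − 28·(row 2) gives 392·a = 6·226 − 28·34 = 404, so a = 101/98.
Then b = (34 − 28·(101/98))/6 = 6/7.

a = 1.031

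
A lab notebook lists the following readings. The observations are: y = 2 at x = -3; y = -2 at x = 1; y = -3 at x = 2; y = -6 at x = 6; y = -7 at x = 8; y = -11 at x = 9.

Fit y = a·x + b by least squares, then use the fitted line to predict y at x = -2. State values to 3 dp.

Sums needed: Σx·x = 195, Σx = 23, Σ1 = 6.
And Σx·y = -205, Σy = -27.
det = 195·6 − 23² = 641.
a = ((-205)·6 − 23·(-27))/641 = -609/641; b = (195·(-27) − 23·(-205))/641 = -550/641.
At x = -2: ŷ = (-609/641)·(-2) + (-550/641)·(1) = 668/641.

ŷ = 1.042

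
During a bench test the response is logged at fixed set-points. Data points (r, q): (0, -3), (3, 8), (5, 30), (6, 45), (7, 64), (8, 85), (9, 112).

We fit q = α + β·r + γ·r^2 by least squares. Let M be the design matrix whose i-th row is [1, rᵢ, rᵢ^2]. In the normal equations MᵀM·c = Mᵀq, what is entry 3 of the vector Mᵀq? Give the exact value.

20090

Entry 3 ↔ basis r^2, so (Mᵀq)_{3} = Σᵢ (r^2)·qᵢ = (0)·(-3) + (9)·(8) + (25)·(30) + (36)·(45) + (49)·(64) + (64)·(85) + (81)·(112) = 20090.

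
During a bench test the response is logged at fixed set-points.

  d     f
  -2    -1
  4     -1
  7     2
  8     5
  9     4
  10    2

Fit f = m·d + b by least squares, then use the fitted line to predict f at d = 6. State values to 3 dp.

Normal-equation sums: Σd·d = 314, Σd = 36, Σ1 = 6.
And Σd·f = 108, Σf = 11.
So MᵀM·[m, b]ᵀ = Mᵀf: [[314, 36]; [36, 6]]·[m, b]ᵀ = [108, 11]ᵀ.
Eliminating b: 6·(row 1) − 36·(row 2) gives 588·m = 6·108 − 36·11 = 252, so m = 3/7.
Then b = (11 − 36·(3/7))/6 = -31/42.
At d = 6: f̂ = (3/7)·(6) + (-31/42)·(1) = 11/6.

f̂ = 1.833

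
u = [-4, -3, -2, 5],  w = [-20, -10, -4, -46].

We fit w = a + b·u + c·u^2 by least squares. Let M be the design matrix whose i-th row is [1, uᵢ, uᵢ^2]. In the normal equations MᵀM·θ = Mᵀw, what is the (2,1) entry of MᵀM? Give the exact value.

-4

Row 2 ↔ basis u, column 1 ↔ basis 1, so (MᵀM)_{2,1} = Σᵢ u = (-4)·(1) + (-3)·(1) + (-2)·(1) + (5)·(1) = -4.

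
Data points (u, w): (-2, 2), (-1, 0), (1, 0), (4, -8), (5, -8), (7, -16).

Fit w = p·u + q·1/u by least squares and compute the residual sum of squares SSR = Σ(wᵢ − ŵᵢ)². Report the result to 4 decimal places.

SSR = 7.9903

Entries of AᵀA: Σu·u = 96, Σu·1/u = 6, Σ1/u·1/u = 46509/19600.
Moment sums: Σu·w = -188, Σ1/u·w = -241/35.
AᵀA·[p, q]ᵀ = Aᵀw becomes [[96, 6]; [6, 46509/19600]]·[p, q]ᵀ = [-188, -241/35]ᵀ.
Eliminating q: (46509/19600)·(row 1) − 6·(row 2) gives (234954/1225)·p = (46509/19600)·(-188) − 6·(-241/35) = -1983483/4900, so p = -220387/104424.
Then q = ((-241/35) − 6·(-220387/104424))/(46509/19600) = 31780/13053.
Residuals: -52403/52212, 33853/104424, -33853/104424, -1/6, 215695/104424, -164395/104424; SSR = 208595/26106.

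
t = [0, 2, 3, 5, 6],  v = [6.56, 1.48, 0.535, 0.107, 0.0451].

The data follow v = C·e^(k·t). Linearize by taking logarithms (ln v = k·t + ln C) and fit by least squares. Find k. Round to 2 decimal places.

k = -0.84

With ln vᵢ as the transformed response and tᵢ as the regressor:
Over the data: Σt = 16.0000, Σ(t)² = 74.0000, Σln v = -3.6863, Σt·ln v = -30.8603.
Normal system: [[74.0000, 16.0000]; [16.0000, 5]]·[k, ln C]ᵀ = [-30.8603, -3.6863]ᵀ.
Slope k = (n·Σt·ln v − Σt·Σln v)/(n·Σ(t)² − (Σt)²) = (5·-30.8603 − 16.0000·-3.6863)/114.0000 = -0.83615; ln C = (Σln v − k·Σt)/n = 1.93843.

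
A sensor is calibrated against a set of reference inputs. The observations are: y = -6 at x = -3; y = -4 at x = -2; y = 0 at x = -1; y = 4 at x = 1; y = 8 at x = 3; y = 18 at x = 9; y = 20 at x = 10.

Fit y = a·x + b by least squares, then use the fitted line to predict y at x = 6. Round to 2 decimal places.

With design matrix M, MᵀM = [[205, 17]; [17, 7]] and Mᵀy = [416, 40]ᵀ.
Eliminating b: 7·(row 1) − 17·(row 2) gives 1146·a = 7·416 − 17·40 = 2232, so a = 372/191.
Then b = (40 − 17·(372/191))/7 = 188/191.
At x = 6: ŷ = (372/191)·(6) + (188/191)·(1) = 2420/191.

ŷ = 12.67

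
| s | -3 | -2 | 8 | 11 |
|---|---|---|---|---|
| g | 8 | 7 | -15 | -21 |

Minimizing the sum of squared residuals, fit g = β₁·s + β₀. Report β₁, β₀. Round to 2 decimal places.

β₁ = -2.12, β₀ = 2.16

Compute the Gram sums: Σs·s = 198, Σs = 14, Σ1 = 4.
Right-hand side: Σs·g = -389, Σg = -21.
Normal equations: [[198, 14]; [14, 4]]·[β₁, β₀]ᵀ = [-389, -21]ᵀ.
Eliminating β₀: 4·(row 1) − 14·(row 2) gives 596·β₁ = 4·(-389) − 14·(-21) = -1262, so β₁ = -631/298.
Then β₀ = ((-21) − 14·(-631/298))/4 = 322/149.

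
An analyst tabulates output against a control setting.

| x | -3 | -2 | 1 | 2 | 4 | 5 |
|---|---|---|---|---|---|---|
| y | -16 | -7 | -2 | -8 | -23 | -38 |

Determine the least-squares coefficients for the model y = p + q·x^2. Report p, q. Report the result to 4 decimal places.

p = -1.4520, q = -1.4456

Sums needed: Σ1 = 6, Σx^2 = 59, Σx^2·x^2 = 995.
Right-hand side: Σy = -94, Σx^2·y = -1524.
AᵀA·[p, q]ᵀ = Aᵀy becomes [[6, 59]; [59, 995]]·[p, q]ᵀ = [-94, -1524]ᵀ.
Determinant 6·995 − 59² = 2489.
p = ((-94)·995 − 59·(-1524))/2489 = -3614/2489; q = (6·(-1524) − 59·(-94))/2489 = -3598/2489.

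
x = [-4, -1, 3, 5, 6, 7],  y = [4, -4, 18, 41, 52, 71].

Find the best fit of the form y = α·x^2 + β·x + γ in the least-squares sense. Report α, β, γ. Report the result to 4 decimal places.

α = 1.0322, β = 2.9809, γ = -1.0116

Compute the Gram sums: Σx^2·x^2 = 4660, Σx^2·x = 646, Σx^2 = 136, Σx·x = 136, Σx = 16, Σ1 = 6.
Moment sums: Σx^2·y = 6598, Σx·y = 1056, Σy = 182.
Solving the 3×3 system (Gaussian elimination) gives α = 10364/10041, β = 149657/50205, γ = -16929/16735.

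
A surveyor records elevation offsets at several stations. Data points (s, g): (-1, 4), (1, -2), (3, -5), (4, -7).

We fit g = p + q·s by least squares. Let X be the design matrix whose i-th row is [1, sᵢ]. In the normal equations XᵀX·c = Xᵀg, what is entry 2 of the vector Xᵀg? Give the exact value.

-49

Entry 2 ↔ basis s, so (Xᵀg)_{2} = Σᵢ (s)·gᵢ = (-1)·(4) + (1)·(-2) + (3)·(-5) + (4)·(-7) = -49.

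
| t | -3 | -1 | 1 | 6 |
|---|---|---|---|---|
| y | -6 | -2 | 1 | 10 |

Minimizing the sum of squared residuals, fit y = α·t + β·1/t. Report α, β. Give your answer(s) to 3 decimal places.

α = 1.734, β = -0.126

Normal-equation sums: Σt·t = 47, Σt·1/t = 4, Σ1/t·1/t = 77/36.
Moment sums: Σt·y = 81, Σ1/t·y = 20/3.
det = 47·(77/36) − 4² = 3043/36.
α = (81·(77/36) − 4·(20/3))/(3043/36) = 5277/3043; β = (47·(20/3) − 4·81)/(3043/36) = -384/3043.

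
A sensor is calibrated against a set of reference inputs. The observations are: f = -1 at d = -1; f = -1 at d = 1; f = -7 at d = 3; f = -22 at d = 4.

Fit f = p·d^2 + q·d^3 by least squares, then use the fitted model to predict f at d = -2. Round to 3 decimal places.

f̂ = 4.716

Forming MᵀM = [[339, 1267]; [1267, 4827]] and Mᵀf = [-417, -1597]ᵀ gives MᵀM·[p, q]ᵀ = Mᵀf.
Eliminating q: 4827·(row 1) − 1267·(row 2) gives 31064·p = 4827·(-417) − 1267·(-1597) = 10540, so p = 2635/7766.
Then q = ((-1597) − 1267·(2635/7766))/4827 = -3261/7766.
At d = -2: f̂ = (2635/7766)·(4) + (-3261/7766)·(-8) = 18314/3883.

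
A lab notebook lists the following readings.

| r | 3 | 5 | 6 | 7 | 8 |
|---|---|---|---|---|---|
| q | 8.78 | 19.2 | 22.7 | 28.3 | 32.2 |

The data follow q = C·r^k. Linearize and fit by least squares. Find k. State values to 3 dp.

k = 1.332

Taking logs, ln q = k·ln r + ln C, so regress ln q on ln r.
Σln r = 8.5252, Σ(ln r)² = 15.1183, Σln q = 15.0646, Σln r·ln q = 26.4616.
Equations: 15.1183·k + 8.5252·ln C = 26.4616;  8.5252·k + 5·ln C = 15.0646.
Δ = 15.1183·5 − (8.5252)² = 2.9130; k = (26.4616·5 − 8.5252·15.0646)/2.9130 = 1.33202, ln C = (15.1183·15.0646 − 8.5252·26.4616)/2.9130 = 0.74178.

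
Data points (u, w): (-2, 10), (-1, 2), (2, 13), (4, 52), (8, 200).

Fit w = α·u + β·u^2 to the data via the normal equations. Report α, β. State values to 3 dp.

α = 0.892, β = 3.013

Forming XᵀX = [[89, 575]; [575, 4385]] and Xᵀw = [1812, 13726]ᵀ gives XᵀX·[α, β]ᵀ = Xᵀw.
Δ = 89·4385 − 575² = 59640.
α = (1812·4385 − 575·13726)/59640 = 5317/5964; β = (89·13726 − 575·1812)/59640 = 89857/29820.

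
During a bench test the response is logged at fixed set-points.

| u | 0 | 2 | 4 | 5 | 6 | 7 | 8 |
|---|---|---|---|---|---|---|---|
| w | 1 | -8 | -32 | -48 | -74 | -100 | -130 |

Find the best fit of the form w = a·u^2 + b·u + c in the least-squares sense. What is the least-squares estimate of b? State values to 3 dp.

b = 0.175

Forming AᵀA = [[8690, 1268, 194]; [1268, 194, 32]; [194, 32, 7]] and Aᵀw = [-17628, -2568, -391]ᵀ gives AᵀA·[a, b, c]ᵀ = Aᵀw.
Solving the 3×3 system (Gaussian elimination) gives a = -15489/7483, b = 1310/7483, c = 757/1069.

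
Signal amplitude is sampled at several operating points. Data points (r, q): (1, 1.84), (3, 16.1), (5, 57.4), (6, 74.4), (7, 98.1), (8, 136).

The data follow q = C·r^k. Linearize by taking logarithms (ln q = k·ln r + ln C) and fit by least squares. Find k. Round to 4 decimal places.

k = 2.0776

With ln qᵢ as the transformed response and ln rᵢ as the regressor:
Σln r = 8.5252, Σ(ln r)² = 15.1183, Σln q = 21.2467, Σln r·ln q = 36.4321.
Equations: 15.1183·k + 8.5252·ln C = 36.4321;  8.5252·k + 6·ln C = 21.2467.
Slope k = (n·Σln r·ln q − Σln r·Σln q)/(n·Σ(ln r)² − (Σln r)²) = (6·36.4321 − 8.5252·21.2467)/18.0313 = 2.07756; ln C = (Σln q − k·Σln r)/n = 0.58920.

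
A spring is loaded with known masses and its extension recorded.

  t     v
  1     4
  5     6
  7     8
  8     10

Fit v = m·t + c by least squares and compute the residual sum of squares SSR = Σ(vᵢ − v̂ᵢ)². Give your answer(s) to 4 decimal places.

SSR = 1.6000

Normal-equation sums: Σt·t = 139, Σt = 21, Σ1 = 4.
For Aᵀv: Σt·v = 170, Σv = 28.
Normal equations: [[139, 21]; [21, 4]]·[m, c]ᵀ = [170, 28]ᵀ.
Determinant 139·4 − 21² = 115.
m = (170·4 − 21·28)/115 = 4/5; c = (139·28 − 21·170)/115 = 14/5.
Residuals: 2/5, -4/5, -2/5, 4/5; SSR = 8/5.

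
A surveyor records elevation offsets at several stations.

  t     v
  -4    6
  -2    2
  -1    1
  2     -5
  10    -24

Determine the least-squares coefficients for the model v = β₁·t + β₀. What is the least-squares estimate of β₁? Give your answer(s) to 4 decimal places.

β₁ = -2.1583

From the data, Σt·t = 125, Σt = 5, Σ1 = 5.
Moment sums: Σt·v = -279, Σv = -20.
Normal equations: [[125, 5]; [5, 5]]·[β₁, β₀]ᵀ = [-279, -20]ᵀ.
det = 125·5 − 5² = 600.
β₁ = ((-279)·5 − 5·(-20))/600 = -259/120; β₀ = (125·(-20) − 5·(-279))/600 = -221/120.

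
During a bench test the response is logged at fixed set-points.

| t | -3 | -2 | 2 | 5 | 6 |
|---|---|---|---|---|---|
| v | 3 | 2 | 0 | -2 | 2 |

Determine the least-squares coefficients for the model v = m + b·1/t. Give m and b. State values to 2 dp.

m = 1.02, b = -3.09

Entries of AᵀA: Σ1 = 5, Σ1/t = 1/30, Σ1/t·1/t = 611/900.
For Aᵀv: Σv = 5, Σ1/t·v = -31/15.
Normal equations: [[5, 1/30]; [1/30, 611/900]]·[m, b]ᵀ = [5, -31/15]ᵀ.
Determinant 5·(611/900) − (1/30)² = 509/150.
m = (5·(611/900) − (1/30)·(-31/15))/(509/150) = 1039/1018; b = (5·(-31/15) − (1/30)·5)/(509/150) = -1575/509.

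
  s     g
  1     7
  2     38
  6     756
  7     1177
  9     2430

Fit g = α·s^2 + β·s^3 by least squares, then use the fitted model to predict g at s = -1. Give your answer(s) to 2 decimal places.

The normal system AᵀA·[α, β]ᵀ = Aᵀg is [[10275, 83665]; [83665, 695811]]·[α, β]ᵀ = [281878, 2338788]ᵀ.
Eliminating β: 695811·(row 1) − 83665·(row 2) gives 149625800·α = 695811·281878 − 83665·2338788 = 459115038, so α = 229557519/74812900.
Then β = (2338788 − 83665·(229557519/74812900))/695811 = 44772383/14962580.
At s = -1: ĝ = (229557519/74812900)·(1) + (44772383/14962580)·(-1) = 1423901/18703225.

ĝ = 0.08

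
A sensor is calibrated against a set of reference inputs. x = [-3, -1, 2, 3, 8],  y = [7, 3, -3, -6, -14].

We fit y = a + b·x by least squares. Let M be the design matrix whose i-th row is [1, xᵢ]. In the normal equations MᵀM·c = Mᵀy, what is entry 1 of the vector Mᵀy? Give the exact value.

-13

Entry 1 ↔ basis 1, so (Mᵀy)_{1} = Σᵢ yᵢ = (1)·(7) + (1)·(3) + (1)·(-3) + (1)·(-6) + (1)·(-14) = -13.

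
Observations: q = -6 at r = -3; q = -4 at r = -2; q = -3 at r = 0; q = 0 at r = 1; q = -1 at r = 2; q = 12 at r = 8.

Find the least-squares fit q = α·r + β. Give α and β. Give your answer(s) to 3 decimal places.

α = 1.605, β = -1.939

With design matrix X, XᵀX = [[82, 6]; [6, 6]] and Xᵀq = [120, -2]ᵀ.
Δ = 82·6 − 6² = 456.
α = (120·6 − 6·(-2))/456 = 61/38; β = (82·(-2) − 6·120)/456 = -221/114.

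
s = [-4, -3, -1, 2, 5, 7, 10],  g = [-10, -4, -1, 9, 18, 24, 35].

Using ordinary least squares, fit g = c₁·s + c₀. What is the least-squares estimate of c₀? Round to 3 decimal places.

From the data, Σs·s = 204, Σs = 16, Σ1 = 7.
Moment sums: Σs·g = 679, Σg = 71.
Δ = 204·7 − 16² = 1172.
c₁ = (679·7 − 16·71)/1172 = 3617/1172; c₀ = (204·71 − 16·679)/1172 = 905/293.

c₀ = 3.089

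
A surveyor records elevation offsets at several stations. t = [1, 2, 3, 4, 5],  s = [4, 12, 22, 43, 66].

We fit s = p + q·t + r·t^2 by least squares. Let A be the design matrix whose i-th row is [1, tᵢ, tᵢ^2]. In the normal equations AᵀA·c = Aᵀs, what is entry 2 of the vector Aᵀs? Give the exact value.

Entry 2 ↔ basis t, so (Aᵀs)_{2} = Σᵢ (t)·sᵢ = (1)·(4) + (2)·(12) + (3)·(22) + (4)·(43) + (5)·(66) = 596.

596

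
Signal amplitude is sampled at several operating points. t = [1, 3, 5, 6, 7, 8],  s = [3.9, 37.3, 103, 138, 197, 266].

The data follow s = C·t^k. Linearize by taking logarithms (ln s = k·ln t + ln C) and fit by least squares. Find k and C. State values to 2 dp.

k = 2.01, C = 3.95

Taking logs, ln s = k·ln t + ln C, so regress ln s on ln t.
Σln t = 8.5252, Σ(ln t)² = 15.1183, Σln s = 25.4087, Σln t·ln s = 42.1548.
Normal system: [[15.1183, 8.5252]; [8.5252, 6]]·[k, ln C]ᵀ = [42.1548, 25.4087]ᵀ.
Solving (det = 18.0313): k = 2.01406, ln C = 1.37308, so C = exp(1.37308) = 3.94751.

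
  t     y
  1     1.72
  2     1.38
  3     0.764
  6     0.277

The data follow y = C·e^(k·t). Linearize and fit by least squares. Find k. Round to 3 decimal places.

Let Y = ln y. Fitting Y = k·t + ln C by least squares:
Over the data: Σt = 12.0000, Σ(t)² = 50.0000, Σln y = -0.6885, Σt·ln y = -7.3235.
Normal system: [[50.0000, 12.0000]; [12.0000, 4]]·[k, ln C]ᵀ = [-7.3235, -0.6885]ᵀ.
Slope k = (n·Σt·ln y − Σt·Σln y)/(n·Σ(t)² − (Σt)²) = (4·-7.3235 − 12.0000·-0.6885)/56.0000 = -0.37557; ln C = (Σln y − k·Σt)/n = 0.95457.

k = -0.376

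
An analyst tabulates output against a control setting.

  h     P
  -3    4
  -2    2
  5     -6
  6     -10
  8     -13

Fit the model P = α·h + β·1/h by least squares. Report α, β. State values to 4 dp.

With design matrix A, AᵀA = [[138, 5]; [5, 6401/14400]] and AᵀP = [-210, -273/40]ᵀ.
Determinant 138·(6401/14400) − 5² = 87223/2400.
α = ((-210)·(6401/14400) − 5·(-273/40))/(87223/2400) = -142135/87223; β = (138·(-273/40) − 5·(-210))/(87223/2400) = 259560/87223.

α = -1.6296, β = 2.9758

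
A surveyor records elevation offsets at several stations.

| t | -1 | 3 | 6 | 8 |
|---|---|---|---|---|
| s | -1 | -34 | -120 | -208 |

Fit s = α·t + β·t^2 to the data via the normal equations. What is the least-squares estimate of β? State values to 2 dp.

From the data, Σt·t = 110, Σt·t^2 = 754, Σt^2·t^2 = 5474.
Right-hand side: Σt·s = -2485, Σt^2·s = -17939.
Eliminating β: 5474·(row 1) − 754·(row 2) gives 33624·α = 5474·(-2485) − 754·(-17939) = -76884, so α = -6407/2802.
Then β = ((-17939) − 754·(-6407/2802))/5474 = -4150/1401.

β = -2.96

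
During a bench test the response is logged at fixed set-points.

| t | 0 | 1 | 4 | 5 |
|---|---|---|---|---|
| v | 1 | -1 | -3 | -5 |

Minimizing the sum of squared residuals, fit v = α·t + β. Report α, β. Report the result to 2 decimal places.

α = -1.06, β = 0.65

Compute the Gram sums: Σt·t = 42, Σt = 10, Σ1 = 4.
And Σt·v = -38, Σv = -8.
So XᵀX·[α, β]ᵀ = Xᵀv: [[42, 10]; [10, 4]]·[α, β]ᵀ = [-38, -8]ᵀ.
Eliminating β: 4·(row 1) − 10·(row 2) gives 68·α = 4·(-38) − 10·(-8) = -72, so α = -18/17.
Then β = ((-8) − 10·(-18/17))/4 = 11/17.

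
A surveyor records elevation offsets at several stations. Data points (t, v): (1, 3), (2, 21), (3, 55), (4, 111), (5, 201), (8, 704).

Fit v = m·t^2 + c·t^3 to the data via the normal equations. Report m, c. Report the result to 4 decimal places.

Entries of AᵀA: Σt^2·t^2 = 5075, Σt^2·t^3 = 37193, Σt^3·t^3 = 282659.
And Σt^2·v = 52439, Σt^3·v = 394333.
AᵀA·[m, c]ᵀ = Aᵀv becomes [[5075, 37193]; [37193, 282659]]·[m, c]ᵀ = [52439, 394333]ᵀ.
det = 5075·282659 − 37193² = 51175176.
m = (52439·282659 − 37193·394333)/51175176 = 1499308/492069; c = (5075·394333 − 37193·52439)/51175176 = 6359531/6396897.

m = 3.0469, c = 0.9942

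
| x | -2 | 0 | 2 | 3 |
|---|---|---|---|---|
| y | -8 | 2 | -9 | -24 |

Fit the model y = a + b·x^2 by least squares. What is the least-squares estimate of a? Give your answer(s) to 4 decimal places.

a = 2.5828

From the data, Σ1 = 4, Σx^2 = 17, Σx^2·x^2 = 113.
And Σy = -39, Σx^2·y = -284.
AᵀA·[a, b]ᵀ = Aᵀy becomes [[4, 17]; [17, 113]]·[a, b]ᵀ = [-39, -284]ᵀ.
Eliminating b: 113·(row 1) − 17·(row 2) gives 163·a = 113·(-39) − 17·(-284) = 421, so a = 421/163.
Then b = ((-284) − 17·(421/163))/113 = -473/163.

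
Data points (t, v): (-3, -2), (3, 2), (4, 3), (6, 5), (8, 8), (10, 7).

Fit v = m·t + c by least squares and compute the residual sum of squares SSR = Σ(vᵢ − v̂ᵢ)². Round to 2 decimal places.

XᵀX·[m, c]ᵀ = Xᵀv reads: 234·m + 28·c = 188;  28·m + 6·c = 23.
(Σt·t = 234, Σt = 28, Σ1 = 6, Σt·v = 188, Σv = 23.)
det = 234·6 − 28² = 620.
m = (188·6 − 28·23)/620 = 121/155; c = (234·23 − 28·188)/620 = 59/310.
Residuals: 47/310, -33/62, -97/310, 39/310, 97/62, -309/310; SSR = 1197/310.

SSR = 3.86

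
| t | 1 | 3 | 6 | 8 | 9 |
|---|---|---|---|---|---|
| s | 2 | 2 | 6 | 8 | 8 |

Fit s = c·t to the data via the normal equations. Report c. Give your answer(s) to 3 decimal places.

c = 0.942

With design matrix M, MᵀM = [[191]] and Mᵀs = [180]ᵀ.
Hence c = 180 / 191 ≈ 0.942408.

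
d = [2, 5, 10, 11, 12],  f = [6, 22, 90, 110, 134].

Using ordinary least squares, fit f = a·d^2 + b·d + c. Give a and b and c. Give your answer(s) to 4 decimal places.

a = 1.0925, b = -2.5969, c = 7.0884

From the data, Σd^2·d^2 = 46018, Σd^2·d = 4192, Σd^2 = 394, Σd·d = 394, Σd = 40, Σ1 = 5.
For Aᵀf: Σd^2·f = 42180, Σd·f = 3840, Σf = 362.
Normal equations: [[46018, 4192, 394]; [4192, 394, 40]; [394, 40, 5]]·[a, b, c]ᵀ = [42180, 3840, 362]ᵀ.
Solving the 3×3 system (Gaussian elimination) gives a = 11944/10933, b = -2184/841, c = 77498/10933.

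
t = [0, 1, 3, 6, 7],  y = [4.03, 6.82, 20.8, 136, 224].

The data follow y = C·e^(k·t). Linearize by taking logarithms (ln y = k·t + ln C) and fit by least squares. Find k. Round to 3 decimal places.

k = 0.583

Let Y = ln y. Fitting Y = k·t + ln C by least squares:
XᵀX = [[95.0000, 17.0000]; [17.0000, 5]], rhs = [78.3822, 16.6729]ᵀ  (here Σt = 17.0000, Σ(t)² = 95.0000, Σln y = 16.6729, Σt·ln y = 78.3822).
Solving (det = 186.0000): k = 0.58318, ln C = 1.35176.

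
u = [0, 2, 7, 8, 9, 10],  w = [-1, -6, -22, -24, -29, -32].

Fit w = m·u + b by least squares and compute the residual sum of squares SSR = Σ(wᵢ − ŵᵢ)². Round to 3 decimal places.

Setting ∂/∂m … = 0 gives: 298·m + 36·b = -939;  36·m + 6·b = -114.
(Σu·u = 298, Σu = 36, Σ1 = 6, Σu·w = -939, Σw = -114.)
Δ = 298·6 − 36² = 492.
m = ((-939)·6 − 36·(-114))/492 = -255/82; b = (298·(-114) − 36·(-939))/492 = -14/41.
Residuals: -27/41, 23/41, 9/82, 50/41, -55/82, -23/41; SSR = 247/82.

SSR = 3.012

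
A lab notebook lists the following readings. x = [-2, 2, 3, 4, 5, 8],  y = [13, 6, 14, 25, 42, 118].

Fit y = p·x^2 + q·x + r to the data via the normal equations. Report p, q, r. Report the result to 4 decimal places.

The normal system MᵀM·[p, q, r]ᵀ = Mᵀy is [[5090, 728, 122]; [728, 122, 20]; [122, 20, 6]]·[p, q, r]ᵀ = [9204, 1282, 218]ᵀ.
Inverting the 3×3 Gram matrix, [p, q, r]ᵀ = [64175/30846, -31552/15423, 8731/10282]ᵀ.

p = 2.0805, q = -2.0458, r = 0.8492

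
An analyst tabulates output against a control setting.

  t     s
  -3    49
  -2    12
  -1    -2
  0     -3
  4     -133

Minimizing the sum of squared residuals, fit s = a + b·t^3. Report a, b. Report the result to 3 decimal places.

a = -4.163, b = -2.007

Compute the Gram sums: Σ1 = 5, Σt^3 = 28, Σt^3·t^3 = 4890.
Moment sums: Σs = -77, Σt^3·s = -9929.
So AᵀA·[a, b]ᵀ = Aᵀs: [[5, 28]; [28, 4890]]·[a, b]ᵀ = [-77, -9929]ᵀ.
Δ = 5·4890 − 28² = 23666.
a = ((-77)·4890 − 28·(-9929))/23666 = -49259/11833; b = (5·(-9929) − 28·(-77))/23666 = -47489/23666.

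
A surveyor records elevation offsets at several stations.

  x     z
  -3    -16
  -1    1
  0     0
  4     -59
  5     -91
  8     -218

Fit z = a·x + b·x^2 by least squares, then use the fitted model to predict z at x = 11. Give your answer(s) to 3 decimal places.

The normal equations are: 115·a + 673·b = -2388;  673·a + 5059·b = -17314.
Δ = 115·5059 − 673² = 128856.
a = ((-2388)·5059 − 673·(-17314))/128856 = -214285/64428; b = (115·(-17314) − 673·(-2388))/128856 = -191993/64428.
At x = 11: ẑ = (-214285/64428)·(11) + (-191993/64428)·(121) = -6397072/16107.

ẑ = -397.161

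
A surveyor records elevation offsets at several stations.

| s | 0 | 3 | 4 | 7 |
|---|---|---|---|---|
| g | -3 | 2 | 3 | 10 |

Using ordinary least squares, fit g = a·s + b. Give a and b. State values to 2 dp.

a = 1.84, b = -3.44

Entries of MᵀM: Σs·s = 74, Σs = 14, Σ1 = 4.
Moment sums: Σs·g = 88, Σg = 12.
Eliminating b: 4·(row 1) − 14·(row 2) gives 100·a = 4·88 − 14·12 = 184, so a = 46/25.
Then b = (12 − 14·(46/25))/4 = -86/25.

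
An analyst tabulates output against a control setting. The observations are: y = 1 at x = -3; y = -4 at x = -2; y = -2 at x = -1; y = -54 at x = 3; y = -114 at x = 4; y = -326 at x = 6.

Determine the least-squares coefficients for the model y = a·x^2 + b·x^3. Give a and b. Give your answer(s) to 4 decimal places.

a = -2.9868, b = -1.0134

From the data, Σx^2·x^2 = 1731, Σx^2·x^3 = 8767, Σx^3·x^3 = 52275.
Right-hand side: Σx^2·y = -14055, Σx^3·y = -79163.
So MᵀM·[a, b]ᵀ = Mᵀy: [[1731, 8767]; [8767, 52275]]·[a, b]ᵀ = [-14055, -79163]ᵀ.
det = 1731·52275 − 8767² = 13627736.
a = ((-14055)·52275 − 8767·(-79163))/13627736 = -5087888/1703467; b = (1731·(-79163) − 8767·(-14055))/13627736 = -1726371/1703467.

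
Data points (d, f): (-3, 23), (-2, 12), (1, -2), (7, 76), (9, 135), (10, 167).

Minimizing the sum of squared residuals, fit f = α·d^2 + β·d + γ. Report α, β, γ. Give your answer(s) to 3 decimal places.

Sums needed: Σd^2·d^2 = 19060, Σd^2·d = 2038, Σd^2 = 244, Σd·d = 244, Σd = 22, Σ1 = 6.
Right-hand side: Σd^2·f = 31612, Σd·f = 3322, Σf = 411.
Solving the 3×3 system (Gaussian elimination) gives α = 731/378, β = -3208/1323, γ = -1105/882.

α = 1.934, β = -2.425, γ = -1.253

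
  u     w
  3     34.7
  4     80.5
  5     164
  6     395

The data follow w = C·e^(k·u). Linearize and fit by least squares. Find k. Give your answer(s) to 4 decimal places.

k = 0.8008

With ln wᵢ as the transformed response and uᵢ as the regressor:
Σu = 18.0000, Σ(u)² = 86.0000, Σln w = 19.0137, Σu·ln w = 89.5659.
Equations: 86.0000·k + 18.0000·ln C = 89.5659;  18.0000·k + 4·ln C = 19.0137.
Solving (det = 20.0000): k = 0.80080, ln C = 1.14982.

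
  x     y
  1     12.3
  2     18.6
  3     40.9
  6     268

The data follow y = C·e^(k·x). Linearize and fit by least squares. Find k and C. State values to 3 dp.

k = 0.631, C = 5.998

Let Y = ln y. Fitting Y = k·x + ln C by least squares:
Σx = 12.0000, Σ(x)² = 50.0000, Σln y = 14.7349, Σx·ln y = 53.0352.
Normal system: [[50.0000, 12.0000]; [12.0000, 4]]·[k, ln C]ᵀ = [53.0352, 14.7349]ᵀ.
Δ = 50.0000·4 − (12.0000)² = 56.0000; k = (53.0352·4 − 12.0000·14.7349)/56.0000 = 0.63076, ln C = (50.0000·14.7349 − 12.0000·53.0352)/56.0000 = 1.79145, so C = exp(1.79145) = 5.99813.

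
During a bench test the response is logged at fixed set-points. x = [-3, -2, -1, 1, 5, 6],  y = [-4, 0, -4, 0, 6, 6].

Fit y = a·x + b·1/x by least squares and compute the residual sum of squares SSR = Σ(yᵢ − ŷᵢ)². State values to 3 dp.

SSR = 14.952

Entries of AᵀA: Σx·x = 76, Σx·1/x = 6, Σ1/x·1/x = 1093/450.
Right-hand side: Σx·y = 82, Σ1/x·y = 113/15.
Eliminating b: (1093/450)·(row 1) − 6·(row 2) gives (33434/225)·a = (1093/450)·82 − 6·(113/15) = 34643/225, so a = 34643/33434.
Then b = ((113/15) − 6·(34643/33434))/(1093/450) = 9060/16717.
Residuals: -23767/33434, 39173/16717, -80973/33434, -52763/33434, 23765/33434, -5137/16717; SSR = 249953/16717.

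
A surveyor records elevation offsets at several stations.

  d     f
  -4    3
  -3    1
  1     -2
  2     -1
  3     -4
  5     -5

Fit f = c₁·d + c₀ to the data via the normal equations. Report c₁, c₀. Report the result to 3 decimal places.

c₁ = -0.826, c₀ = -0.783

Sums needed: Σd·d = 64, Σd = 4, Σ1 = 6.
For Mᵀf: Σd·f = -56, Σf = -8.
Eliminating c₀: 6·(row 1) − 4·(row 2) gives 368·c₁ = 6·(-56) − 4·(-8) = -304, so c₁ = -19/23.
Then c₀ = ((-8) − 4·(-19/23))/6 = -18/23.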